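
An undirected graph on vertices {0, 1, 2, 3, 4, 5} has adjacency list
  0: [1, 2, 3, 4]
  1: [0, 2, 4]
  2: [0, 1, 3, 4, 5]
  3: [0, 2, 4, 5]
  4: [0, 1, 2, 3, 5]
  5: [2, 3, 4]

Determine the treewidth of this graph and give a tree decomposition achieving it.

Treewidth 3.
Bags: B1 = {0, 2, 3, 4}  B2 = {2, 3, 4, 5}  B3 = {0, 1, 2, 4}
Tree: B1–B2, B1–B3

The largest bag has 4 vertices, giving width 3; this decomposition certifies tw(G) ≤ 3. For the lower bound, the 4 vertices {0, 1, 2, 4} are pairwise adjacent, and any tree decomposition puts a clique entirely inside one bag — forcing width ≥ 3. The upper and lower bounds meet at 3, so that is the treewidth.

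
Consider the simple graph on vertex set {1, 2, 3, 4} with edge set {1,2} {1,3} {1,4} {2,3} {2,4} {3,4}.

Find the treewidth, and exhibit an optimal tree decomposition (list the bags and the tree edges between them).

A single bag containing all 4 vertices is trivially a valid decomposition of width 3. For the lower bound, the 4 vertices {1, 2, 3, 4} are pairwise adjacent, and any tree decomposition puts a clique entirely inside one bag — forcing width ≥ 3. Hence tw(G) = 3 exactly.

Treewidth 3.
One optimal decomposition is:
Bags: B1 = {1, 2, 3, 4}
Tree: (single bag)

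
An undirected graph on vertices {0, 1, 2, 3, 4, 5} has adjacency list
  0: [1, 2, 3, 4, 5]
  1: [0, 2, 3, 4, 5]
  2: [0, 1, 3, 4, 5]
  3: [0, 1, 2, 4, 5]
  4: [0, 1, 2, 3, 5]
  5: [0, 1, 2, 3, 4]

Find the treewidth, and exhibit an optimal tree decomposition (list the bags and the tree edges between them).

Treewidth 5.
One such decomposition:
Bags: B1 = {0, 1, 2, 3, 4, 5}
Tree: (single bag)

A single bag containing all 6 vertices is trivially a valid decomposition of width 5. On the other hand G contains the 6-clique {0, 1, 2, 3, 4, 5}. A clique must lie in a single bag of any decomposition, so no decomposition can have width below 5. Hence tw(G) = 5 exactly.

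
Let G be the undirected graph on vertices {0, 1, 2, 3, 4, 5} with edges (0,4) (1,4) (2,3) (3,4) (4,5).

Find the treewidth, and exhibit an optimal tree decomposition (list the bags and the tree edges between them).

The largest bag has 2 vertices, giving width 1; this decomposition certifies tw(G) ≤ 1. Since G has at least one edge (e.g. 1–4), it is not an edgeless graph, so tw(G) ≥ 1. The upper and lower bounds meet at 1, so that is the treewidth.

Treewidth 1.
One optimal decomposition is:
Bags: B1 = {1, 4}  B2 = {3, 4}  B3 = {0, 4}  B4 = {2, 3}  B5 = {4, 5}
Tree: B1–B2, B2–B3, B2–B4, B1–B5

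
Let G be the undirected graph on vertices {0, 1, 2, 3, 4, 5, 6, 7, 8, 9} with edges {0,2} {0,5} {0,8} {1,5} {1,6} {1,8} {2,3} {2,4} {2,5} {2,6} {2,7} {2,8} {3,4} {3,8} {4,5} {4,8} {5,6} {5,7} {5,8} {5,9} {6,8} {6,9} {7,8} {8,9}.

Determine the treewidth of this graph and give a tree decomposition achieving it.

The largest bag has 4 vertices, giving width 3; this decomposition certifies tw(G) ≤ 3. On the other hand G contains the 4-clique {2, 3, 4, 8}. A clique must lie in a single bag of any decomposition, so no decomposition can have width below 3. Combining the bounds, tw(G) = 3.

Treewidth 3.
Bags: B1 = {2, 4, 5, 8}  B2 = {2, 5, 6, 8}  B3 = {2, 5, 7, 8}  B4 = {2, 3, 4, 8}  B5 = {1, 5, 6, 8}  B6 = {5, 6, 8, 9}  B7 = {0, 2, 5, 8}
Tree: B1–B2, B1–B3, B1–B4, B2–B5, B5–B6, B2–B7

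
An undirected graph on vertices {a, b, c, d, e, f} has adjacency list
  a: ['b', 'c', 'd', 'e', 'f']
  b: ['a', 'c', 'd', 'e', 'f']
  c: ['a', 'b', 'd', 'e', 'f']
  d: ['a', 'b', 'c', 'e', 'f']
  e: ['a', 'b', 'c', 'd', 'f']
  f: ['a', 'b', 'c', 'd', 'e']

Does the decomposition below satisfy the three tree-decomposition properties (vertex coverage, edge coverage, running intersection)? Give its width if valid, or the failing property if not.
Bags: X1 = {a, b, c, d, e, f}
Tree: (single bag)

Yes; width 5.

Checking the three conditions: (i) the bags cover all of {a, b, c, d, e, f}; (ii) for each edge, some bag contains both endpoints; (iii) the bags containing any fixed vertex form a subtree. All hold, so the decomposition is valid with width 6 − 1 = 5.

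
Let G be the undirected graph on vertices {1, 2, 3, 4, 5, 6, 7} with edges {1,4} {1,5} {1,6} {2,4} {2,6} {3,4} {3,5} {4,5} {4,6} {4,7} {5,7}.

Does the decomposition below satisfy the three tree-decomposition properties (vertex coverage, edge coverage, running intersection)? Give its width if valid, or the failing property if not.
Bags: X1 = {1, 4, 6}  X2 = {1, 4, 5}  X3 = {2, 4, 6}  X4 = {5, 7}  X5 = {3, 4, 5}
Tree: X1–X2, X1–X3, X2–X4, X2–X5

No — edge (4,7) lies in no bag.

A tree decomposition must satisfy three properties: every vertex lies in some bag; for every edge, both endpoints lie together in some bag; and for every vertex, the bags containing it form a connected subtree. Here edge (4,7) lies in no bag, so the decomposition is invalid.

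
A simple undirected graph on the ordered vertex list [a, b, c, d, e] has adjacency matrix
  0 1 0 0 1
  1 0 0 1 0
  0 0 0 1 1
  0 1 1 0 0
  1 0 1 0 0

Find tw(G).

2

A width-2 tree decomposition is:
Bags: B1 = {a, b, d}  B2 = {a, c, d}  B3 = {a, c, e}
Tree: B1–B2, B2–B3
The largest bag has 3 vertices, giving width 2; this decomposition certifies tw(G) ≤ 2. The edges a–b–d–c–e–a form a cycle, so G is not a tree and its treewidth is at least 2. The upper and lower bounds meet at 2, so that is the treewidth.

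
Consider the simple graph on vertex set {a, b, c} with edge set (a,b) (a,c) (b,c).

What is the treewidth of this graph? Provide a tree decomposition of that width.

Treewidth 2.
One such decomposition:
Bags: B1 = {a, b, c}
Tree: (single bag)

With just one bag of size 3, the width is 3 − 1 = 2, so tw(G) ≤ 2. For the lower bound, the 3 vertices {a, b, c} are pairwise adjacent, and any tree decomposition puts a clique entirely inside one bag — forcing width ≥ 2. Therefore the treewidth is 2.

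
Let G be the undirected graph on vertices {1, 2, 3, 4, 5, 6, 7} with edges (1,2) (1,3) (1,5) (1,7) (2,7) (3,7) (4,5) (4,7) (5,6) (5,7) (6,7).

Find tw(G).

A width-2 tree decomposition is:
Bags: B1 = {1, 5, 7}  B2 = {4, 5, 7}  B3 = {1, 2, 7}  B4 = {5, 6, 7}  B5 = {1, 3, 7}
Tree: B1–B2, B1–B3, B2–B4, B3–B5
Every bag has size at most 3, so the width is 3 − 1 = 2 and tw(G) ≤ 2. On the other hand G contains the 3-clique {1, 2, 7}. A clique must lie in a single bag of any decomposition, so no decomposition can have width below 2. Hence tw(G) = 2 exactly.

2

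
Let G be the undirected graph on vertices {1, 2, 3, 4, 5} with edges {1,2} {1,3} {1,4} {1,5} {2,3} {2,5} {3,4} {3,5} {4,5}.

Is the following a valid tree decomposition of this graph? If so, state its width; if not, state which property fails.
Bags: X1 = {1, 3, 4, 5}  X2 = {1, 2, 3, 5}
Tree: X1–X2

Every vertex of G appears in some bag (union = {1, 2, 3, 4, 5}); every edge is covered by a bag; and for each vertex v the set of bags containing v is connected in the bag tree. The decomposition is therefore valid. The largest bag has 4 vertices, so the width is 3.

Yes; width 3.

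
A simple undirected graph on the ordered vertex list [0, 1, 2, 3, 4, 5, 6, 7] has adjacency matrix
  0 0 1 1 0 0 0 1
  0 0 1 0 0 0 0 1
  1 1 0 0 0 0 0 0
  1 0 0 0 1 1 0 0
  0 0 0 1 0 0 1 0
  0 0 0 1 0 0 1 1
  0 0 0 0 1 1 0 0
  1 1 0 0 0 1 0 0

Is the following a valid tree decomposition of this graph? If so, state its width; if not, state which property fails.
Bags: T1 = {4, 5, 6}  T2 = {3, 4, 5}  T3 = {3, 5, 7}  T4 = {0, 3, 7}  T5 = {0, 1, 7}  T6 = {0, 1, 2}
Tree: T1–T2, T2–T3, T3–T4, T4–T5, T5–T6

Yes; width 2.

Vertex coverage: the bags together contain {0, 1, 2, 3, 4, 5, 6, 7}, the full vertex set. Edge coverage: each edge of G has both endpoints in at least one bag. Running intersection: for every vertex, the bags containing it form a connected subtree. All three properties hold, so this is a valid tree decomposition of width max|bag| − 1 = 2, and hence tw(G) ≤ 2.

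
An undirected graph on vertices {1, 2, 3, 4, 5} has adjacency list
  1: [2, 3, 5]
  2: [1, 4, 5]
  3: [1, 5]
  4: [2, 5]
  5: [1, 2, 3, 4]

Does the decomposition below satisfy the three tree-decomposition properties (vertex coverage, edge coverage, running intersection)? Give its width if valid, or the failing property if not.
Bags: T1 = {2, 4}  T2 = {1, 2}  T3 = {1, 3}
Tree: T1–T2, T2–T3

A tree decomposition must satisfy three properties: every vertex lies in some bag; for every edge, both endpoints lie together in some bag; and for every vertex, the bags containing it form a connected subtree. Here vertex 5 appears in no bag, so the decomposition is invalid.

No — vertex 5 appears in no bag.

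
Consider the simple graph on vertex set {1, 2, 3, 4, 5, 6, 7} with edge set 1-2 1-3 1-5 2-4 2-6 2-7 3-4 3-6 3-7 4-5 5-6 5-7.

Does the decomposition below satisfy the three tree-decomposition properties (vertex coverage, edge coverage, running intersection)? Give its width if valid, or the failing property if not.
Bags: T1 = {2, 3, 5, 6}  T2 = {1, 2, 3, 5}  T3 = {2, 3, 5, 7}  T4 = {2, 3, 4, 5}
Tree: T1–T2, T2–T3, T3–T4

Yes; width 3.

Vertex coverage: the bags together contain {1, 2, 3, 4, 5, 6, 7}, the full vertex set. Edge coverage: each edge of G has both endpoints in at least one bag. Running intersection: for every vertex, the bags containing it form a connected subtree. All three properties hold, so this is a valid tree decomposition of width max|bag| − 1 = 3, and hence tw(G) ≤ 3.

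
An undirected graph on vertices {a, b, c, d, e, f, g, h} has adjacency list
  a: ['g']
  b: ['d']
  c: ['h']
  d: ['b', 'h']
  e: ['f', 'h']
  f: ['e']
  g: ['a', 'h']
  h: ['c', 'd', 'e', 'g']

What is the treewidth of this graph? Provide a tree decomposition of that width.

Each bag holds 2 vertices, so the decomposition has width 1, which upper-bounds the treewidth. Since G has at least one edge (e.g. d–h), it is not an edgeless graph, so tw(G) ≥ 1. Combining the bounds, tw(G) = 1.

Treewidth 1.
One optimal decomposition is:
Bags: B1 = {d, h}  B2 = {b, d}  B3 = {g, h}  B4 = {c, h}  B5 = {e, h}  B6 = {e, f}  B7 = {a, g}
Tree: B1–B2, B1–B3, B3–B4, B1–B5, B5–B6, B3–B7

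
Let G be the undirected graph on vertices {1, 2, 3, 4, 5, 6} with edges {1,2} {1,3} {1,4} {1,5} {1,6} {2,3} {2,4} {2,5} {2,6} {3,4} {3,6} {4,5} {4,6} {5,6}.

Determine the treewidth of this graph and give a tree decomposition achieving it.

Treewidth 4.
Bags: B1 = {1, 2, 4, 5, 6}  B2 = {1, 2, 3, 4, 6}
Tree: B1–B2

The largest bag has 5 vertices, giving width 4; this decomposition certifies tw(G) ≤ 4. On the other hand G contains the 5-clique {1, 2, 3, 4, 6}. A clique must lie in a single bag of any decomposition, so no decomposition can have width below 4. Combining the bounds, tw(G) = 4.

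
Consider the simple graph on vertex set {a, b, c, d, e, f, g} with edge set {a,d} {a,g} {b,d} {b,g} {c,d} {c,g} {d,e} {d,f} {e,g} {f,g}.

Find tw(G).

A width-2 tree decomposition is:
Bags: B1 = {d, f, g}  B2 = {c, d, g}  B3 = {a, d, g}  B4 = {d, e, g}  B5 = {b, d, g}
Tree: B1–B2, B2–B3, B3–B4, B4–B5
Each bag holds 3 vertices, so the decomposition has width 2, which upper-bounds the treewidth. For the lower bound, G contains the cycle g–f–d–c–g, so G is not a forest; only forests have treewidth ≤ 1, hence tw(G) ≥ 2. Therefore the treewidth is 2.

2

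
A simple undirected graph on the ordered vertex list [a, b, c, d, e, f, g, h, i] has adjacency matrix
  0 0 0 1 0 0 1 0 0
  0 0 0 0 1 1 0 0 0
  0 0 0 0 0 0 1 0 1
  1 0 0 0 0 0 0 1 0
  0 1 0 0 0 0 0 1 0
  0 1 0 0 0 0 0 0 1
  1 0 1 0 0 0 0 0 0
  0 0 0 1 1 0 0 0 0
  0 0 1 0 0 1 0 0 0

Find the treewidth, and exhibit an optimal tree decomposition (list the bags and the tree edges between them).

Treewidth 2.
Bags: B1 = {b, e, h}  B2 = {b, f, h}  B3 = {f, h, i}  B4 = {c, h, i}  B5 = {c, g, h}  B6 = {a, g, h}  B7 = {a, d, h}
Tree: B1–B2, B2–B3, B3–B4, B4–B5, B5–B6, B6–B7

Each bag holds 3 vertices, so the decomposition has width 2, which upper-bounds the treewidth. Since h–e–b–f–i–c–g–a–d–h is a cycle in G, G is not acyclic. Forests are exactly the graphs of treewidth ≤ 1, so tw(G) ≥ 2. Combining the bounds, tw(G) = 2.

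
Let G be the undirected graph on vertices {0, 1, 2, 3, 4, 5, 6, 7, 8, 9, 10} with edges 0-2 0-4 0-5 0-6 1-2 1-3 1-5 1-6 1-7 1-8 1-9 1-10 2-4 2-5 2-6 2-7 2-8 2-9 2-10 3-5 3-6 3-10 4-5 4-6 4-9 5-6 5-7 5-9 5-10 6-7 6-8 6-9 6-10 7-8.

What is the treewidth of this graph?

4

A width-4 tree decomposition is:
Bags: B1 = {1, 2, 5, 6, 10}  B2 = {1, 2, 5, 6, 9}  B3 = {1, 3, 5, 6, 10}  B4 = {2, 4, 5, 6, 9}  B5 = {1, 2, 5, 6, 7}  B6 = {0, 2, 4, 5, 6}  B7 = {1, 2, 6, 7, 8}
Tree: B1–B2, B1–B3, B2–B4, B1–B5, B4–B6, B5–B7
Every bag has size at most 5, so the width is 5 − 1 = 4 and tw(G) ≤ 4. For the lower bound, the 5 vertices {1, 2, 6, 7, 8} are pairwise adjacent, and any tree decomposition puts a clique entirely inside one bag — forcing width ≥ 4. Hence tw(G) = 4 exactly.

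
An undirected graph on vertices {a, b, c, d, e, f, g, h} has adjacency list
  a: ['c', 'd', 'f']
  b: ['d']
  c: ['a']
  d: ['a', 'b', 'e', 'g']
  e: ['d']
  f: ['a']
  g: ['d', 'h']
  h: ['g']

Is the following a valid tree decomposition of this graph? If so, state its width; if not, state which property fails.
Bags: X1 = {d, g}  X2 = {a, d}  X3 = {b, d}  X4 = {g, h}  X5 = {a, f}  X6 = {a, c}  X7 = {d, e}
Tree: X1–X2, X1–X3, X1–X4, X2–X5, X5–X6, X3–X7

Vertex coverage: the bags together contain {a, b, c, d, e, f, g, h}, the full vertex set. Edge coverage: each edge of G has both endpoints in at least one bag. Running intersection: for every vertex, the bags containing it form a connected subtree. All three properties hold, so this is a valid tree decomposition of width max|bag| − 1 = 1, and hence tw(G) ≤ 1.

Yes; width 1.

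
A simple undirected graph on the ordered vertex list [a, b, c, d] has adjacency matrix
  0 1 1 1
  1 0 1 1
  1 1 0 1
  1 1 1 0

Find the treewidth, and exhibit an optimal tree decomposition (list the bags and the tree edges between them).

A single bag containing all 4 vertices is trivially a valid decomposition of width 3. Conversely, {a, b, c, d} is a clique of size 4, and the vertices of any clique must share a bag in every tree decomposition; so some bag has ≥ 4 vertices and tw(G) ≥ 3. The upper and lower bounds meet at 3, so that is the treewidth.

Treewidth 3.
One optimal decomposition is:
Bags: B1 = {a, b, c, d}
Tree: (single bag)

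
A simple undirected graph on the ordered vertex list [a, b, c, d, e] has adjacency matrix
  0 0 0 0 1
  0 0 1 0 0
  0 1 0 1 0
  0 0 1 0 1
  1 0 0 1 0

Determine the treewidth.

1

A width-1 tree decomposition is:
Bags: B1 = {b, c}  B2 = {c, d}  B3 = {d, e}  B4 = {a, e}
Tree: B1–B2, B2–B3, B3–B4
Every bag has size at most 2, so the width is 2 − 1 = 1 and tw(G) ≤ 1. G has an edge, so its treewidth is at least 1. The upper and lower bounds meet at 1, so that is the treewidth.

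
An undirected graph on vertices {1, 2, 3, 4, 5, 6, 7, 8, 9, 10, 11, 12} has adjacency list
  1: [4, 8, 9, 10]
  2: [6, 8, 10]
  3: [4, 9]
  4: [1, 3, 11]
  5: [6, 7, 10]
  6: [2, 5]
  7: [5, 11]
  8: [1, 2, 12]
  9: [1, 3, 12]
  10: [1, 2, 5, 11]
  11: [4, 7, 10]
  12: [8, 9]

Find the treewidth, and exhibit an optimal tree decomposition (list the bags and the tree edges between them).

Treewidth 3.
One optimal decomposition is:
Bags: B1 = {2, 5, 6, 7}  B2 = {2, 5, 7, 10}  B3 = {2, 7, 10, 11}  B4 = {2, 8, 10, 11}  B5 = {1, 8, 10, 11}  B6 = {1, 4, 8, 11}  B7 = {1, 4, 8, 12}  B8 = {1, 4, 9, 12}  B9 = {3, 4, 9, 12}
Tree: B1–B2, B2–B3, B3–B4, B4–B5, B5–B6, B6–B7, B7–B8, B8–B9

The largest bag has 4 vertices, giving width 3; this decomposition certifies tw(G) ≤ 3. For the lower bound: the 4 vertex sets {5,6,7}, {2}, {10}, {1,4,8,11} are disjoint, each induces a connected subgraph, and every pair is joined by at least one edge of G. Contracting each set to a single vertex therefore yields K_{4} as a minor, and since treewidth is minor-monotone, tw(G) ≥ tw(K_{4}) = 3. Hence tw(G) = 3 exactly.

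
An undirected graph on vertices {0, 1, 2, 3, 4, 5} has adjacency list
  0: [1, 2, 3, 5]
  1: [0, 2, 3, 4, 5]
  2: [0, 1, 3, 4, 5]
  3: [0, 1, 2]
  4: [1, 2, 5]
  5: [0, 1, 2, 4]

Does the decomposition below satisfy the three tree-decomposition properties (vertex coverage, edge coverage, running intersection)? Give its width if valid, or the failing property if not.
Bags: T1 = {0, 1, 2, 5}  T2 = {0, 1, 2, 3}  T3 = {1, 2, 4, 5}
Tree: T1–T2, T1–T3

Yes; width 3.

Vertex coverage: the bags together contain {0, 1, 2, 3, 4, 5}, the full vertex set. Edge coverage: each edge of G has both endpoints in at least one bag. Running intersection: for every vertex, the bags containing it form a connected subtree. All three properties hold, so this is a valid tree decomposition of width max|bag| − 1 = 3, and hence tw(G) ≤ 3.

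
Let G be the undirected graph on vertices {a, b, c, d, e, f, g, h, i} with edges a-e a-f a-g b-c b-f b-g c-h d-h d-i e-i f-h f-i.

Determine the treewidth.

A width-3 tree decomposition is:
Bags: B1 = {a, e, g, i}  B2 = {a, f, g, i}  B3 = {b, f, g, i}  B4 = {b, d, f, i}  B5 = {b, d, f, h}  B6 = {b, c, d, h}
Tree: B1–B2, B2–B3, B3–B4, B4–B5, B5–B6
The largest bag has 4 vertices, giving width 3; this decomposition certifies tw(G) ≤ 3. For the lower bound: the 4 vertex sets {a,e,g}, {i}, {f}, {b,c,d,h} are disjoint, each induces a connected subgraph, and every pair is joined by at least one edge of G. Contracting each set to a single vertex therefore yields K_{4} as a minor, and since treewidth is minor-monotone, tw(G) ≥ tw(K_{4}) = 3. The upper and lower bounds meet at 3, so that is the treewidth.

3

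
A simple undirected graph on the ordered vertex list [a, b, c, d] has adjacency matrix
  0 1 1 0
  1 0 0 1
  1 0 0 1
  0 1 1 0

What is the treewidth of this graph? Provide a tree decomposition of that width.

Treewidth 2.
Bags: B1 = {b, c, d}  B2 = {a, b, c}
Tree: B1–B2

The largest bag has 3 vertices, giving width 2; this decomposition certifies tw(G) ≤ 2. Since b–d–c–a–b is a cycle in G, G is not acyclic. Forests are exactly the graphs of treewidth ≤ 1, so tw(G) ≥ 2. Combining the bounds, tw(G) = 2.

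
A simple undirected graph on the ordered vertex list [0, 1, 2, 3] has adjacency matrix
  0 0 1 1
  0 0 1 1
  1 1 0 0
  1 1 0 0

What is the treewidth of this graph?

A width-2 tree decomposition is:
Bags: B1 = {0, 1, 2}  B2 = {0, 1, 3}
Tree: B1–B2
The largest bag has 3 vertices, giving width 2; this decomposition certifies tw(G) ≤ 2. For the lower bound, G contains the cycle 1–2–0–3–1, so G is not a forest; only forests have treewidth ≤ 1, hence tw(G) ≥ 2. Combining the bounds, tw(G) = 2.

2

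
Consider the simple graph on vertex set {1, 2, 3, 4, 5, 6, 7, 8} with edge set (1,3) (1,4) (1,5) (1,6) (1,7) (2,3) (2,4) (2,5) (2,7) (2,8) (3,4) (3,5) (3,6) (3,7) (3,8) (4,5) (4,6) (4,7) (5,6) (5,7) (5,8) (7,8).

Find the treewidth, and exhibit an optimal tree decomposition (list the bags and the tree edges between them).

Treewidth 4.
One such decomposition:
Bags: B1 = {2, 3, 5, 7, 8}  B2 = {2, 3, 4, 5, 7}  B3 = {1, 3, 4, 5, 7}  B4 = {1, 3, 4, 5, 6}
Tree: B1–B2, B2–B3, B3–B4

Every bag has size at most 5, so the width is 5 − 1 = 4 and tw(G) ≤ 4. For the lower bound, the 5 vertices {2, 3, 5, 7, 8} are pairwise adjacent, and any tree decomposition puts a clique entirely inside one bag — forcing width ≥ 4. Therefore the treewidth is 4.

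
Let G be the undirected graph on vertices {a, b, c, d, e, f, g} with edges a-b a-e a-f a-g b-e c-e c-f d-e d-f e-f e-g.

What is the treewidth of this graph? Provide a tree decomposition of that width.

Treewidth 2.
One optimal decomposition is:
Bags: B1 = {c, e, f}  B2 = {a, e, f}  B3 = {a, b, e}  B4 = {a, e, g}  B5 = {d, e, f}
Tree: B1–B2, B2–B3, B3–B4, B1–B5

Every bag has size at most 3, so the width is 3 − 1 = 2 and tw(G) ≤ 2. Conversely, {a, e, g} is a clique of size 3, and the vertices of any clique must share a bag in every tree decomposition; so some bag has ≥ 3 vertices and tw(G) ≥ 2. The upper and lower bounds meet at 2, so that is the treewidth.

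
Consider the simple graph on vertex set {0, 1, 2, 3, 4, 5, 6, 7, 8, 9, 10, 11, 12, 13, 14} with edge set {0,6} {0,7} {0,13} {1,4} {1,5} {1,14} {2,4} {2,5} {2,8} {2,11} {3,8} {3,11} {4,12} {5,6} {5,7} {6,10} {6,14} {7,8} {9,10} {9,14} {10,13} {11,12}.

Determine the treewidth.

A width-3 tree decomposition is:
Bags: B1 = {0, 9, 10, 13}  B2 = {0, 6, 9, 10}  B3 = {0, 6, 9, 14}  B4 = {0, 6, 7, 14}  B5 = {5, 6, 7, 14}  B6 = {1, 5, 7, 14}  B7 = {1, 5, 7, 8}  B8 = {1, 2, 5, 8}  B9 = {1, 2, 4, 8}  B10 = {2, 3, 4, 8}  B11 = {2, 3, 4, 11}  B12 = {3, 4, 11, 12}
Tree: B1–B2, B2–B3, B3–B4, B4–B5, B5–B6, B6–B7, B7–B8, B8–B9, B9–B10, B10–B11, B11–B12
Every bag has size at most 4, so the width is 4 − 1 = 3 and tw(G) ≤ 3. For the lower bound: the 4 vertex sets {9,10,13}, {0}, {6}, {1,5,7,14} are disjoint, each induces a connected subgraph, and every pair is joined by at least one edge of G. Contracting each set to a single vertex therefore yields K_{4} as a minor, and since treewidth is minor-monotone, tw(G) ≥ tw(K_{4}) = 3. Hence tw(G) = 3 exactly.

3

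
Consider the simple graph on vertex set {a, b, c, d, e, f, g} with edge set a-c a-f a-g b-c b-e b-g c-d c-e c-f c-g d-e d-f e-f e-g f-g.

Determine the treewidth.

A width-3 tree decomposition is:
Bags: B1 = {b, c, e, g}  B2 = {c, e, f, g}  B3 = {a, c, f, g}  B4 = {c, d, e, f}
Tree: B1–B2, B2–B3, B2–B4
Each bag holds 4 vertices, so the decomposition has width 3, which upper-bounds the treewidth. On the other hand G contains the 4-clique {c, d, e, f}. A clique must lie in a single bag of any decomposition, so no decomposition can have width below 3. Therefore the treewidth is 3.

3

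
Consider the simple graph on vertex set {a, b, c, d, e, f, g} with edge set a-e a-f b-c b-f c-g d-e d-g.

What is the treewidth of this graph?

2

A width-2 tree decomposition is:
Bags: B1 = {a, e, f}  B2 = {b, e, f}  B3 = {b, c, e}  B4 = {c, e, g}  B5 = {d, e, g}
Tree: B1–B2, B2–B3, B3–B4, B4–B5
Each bag holds 3 vertices, so the decomposition has width 2, which upper-bounds the treewidth. Since e–a–f–b–c–g–d–e is a cycle in G, G is not acyclic. Forests are exactly the graphs of treewidth ≤ 1, so tw(G) ≥ 2. The upper and lower bounds meet at 2, so that is the treewidth.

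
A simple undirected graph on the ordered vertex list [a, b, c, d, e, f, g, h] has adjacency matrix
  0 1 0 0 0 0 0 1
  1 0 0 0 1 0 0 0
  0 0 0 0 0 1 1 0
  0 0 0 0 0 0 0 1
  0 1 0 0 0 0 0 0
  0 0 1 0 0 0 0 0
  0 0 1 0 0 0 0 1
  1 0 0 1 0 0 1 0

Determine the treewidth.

A width-1 tree decomposition is:
Bags: B1 = {a, h}  B2 = {d, h}  B3 = {g, h}  B4 = {a, b}  B5 = {b, e}  B6 = {c, g}  B7 = {c, f}
Tree: B1–B2, B2–B3, B1–B4, B4–B5, B3–B6, B6–B7
The largest bag has 2 vertices, giving width 1; this decomposition certifies tw(G) ≤ 1. Any graph with an edge has treewidth ≥ 1, and G has the edge a–h. Combining the bounds, tw(G) = 1.

1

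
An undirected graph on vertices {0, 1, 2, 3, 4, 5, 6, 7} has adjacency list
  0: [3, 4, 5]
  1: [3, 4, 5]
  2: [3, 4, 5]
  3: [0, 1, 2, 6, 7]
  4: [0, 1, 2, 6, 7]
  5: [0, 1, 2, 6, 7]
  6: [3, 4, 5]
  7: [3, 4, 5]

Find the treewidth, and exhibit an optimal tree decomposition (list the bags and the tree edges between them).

Treewidth 3.
One optimal decomposition is:
Bags: B1 = {0, 3, 4, 5}  B2 = {3, 4, 5, 7}  B3 = {3, 4, 5, 6}  B4 = {1, 3, 4, 5}  B5 = {2, 3, 4, 5}
Tree: B1–B2, B2–B3, B3–B4, B4–B5

Every bag has size at most 4, so the width is 4 − 1 = 3 and tw(G) ≤ 3. For the lower bound: the 4 vertex sets {0,5}, {3,7}, {4}, {6} are disjoint, each induces a connected subgraph, and every pair is joined by at least one edge of G. Contracting each set to a single vertex therefore yields K_{4} as a minor, and since treewidth is minor-monotone, tw(G) ≥ tw(K_{4}) = 3. Therefore the treewidth is 3.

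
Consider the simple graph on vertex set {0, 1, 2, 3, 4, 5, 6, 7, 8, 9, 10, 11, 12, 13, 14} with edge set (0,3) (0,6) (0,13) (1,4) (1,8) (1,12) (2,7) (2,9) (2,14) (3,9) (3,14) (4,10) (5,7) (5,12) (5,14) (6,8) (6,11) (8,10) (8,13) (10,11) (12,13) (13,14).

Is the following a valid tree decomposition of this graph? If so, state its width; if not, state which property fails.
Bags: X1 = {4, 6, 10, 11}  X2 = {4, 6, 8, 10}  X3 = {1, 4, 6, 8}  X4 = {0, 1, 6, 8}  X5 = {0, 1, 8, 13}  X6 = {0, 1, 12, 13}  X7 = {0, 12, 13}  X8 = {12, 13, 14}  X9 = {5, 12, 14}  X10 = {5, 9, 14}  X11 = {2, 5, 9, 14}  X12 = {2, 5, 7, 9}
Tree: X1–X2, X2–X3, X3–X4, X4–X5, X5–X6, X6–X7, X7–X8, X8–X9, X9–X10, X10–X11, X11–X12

A tree decomposition must satisfy three properties: every vertex lies in some bag; for every edge, both endpoints lie together in some bag; and for every vertex, the bags containing it form a connected subtree. Here vertex 3 appears in no bag, so the decomposition is invalid.

No — vertex 3 appears in no bag.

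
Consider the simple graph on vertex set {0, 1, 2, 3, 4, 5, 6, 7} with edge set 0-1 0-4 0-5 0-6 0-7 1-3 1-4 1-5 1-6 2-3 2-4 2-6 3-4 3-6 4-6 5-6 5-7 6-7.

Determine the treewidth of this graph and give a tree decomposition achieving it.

Treewidth 3.
One such decomposition:
Bags: B1 = {0, 1, 4, 6}  B2 = {1, 3, 4, 6}  B3 = {0, 1, 5, 6}  B4 = {2, 3, 4, 6}  B5 = {0, 5, 6, 7}
Tree: B1–B2, B1–B3, B2–B4, B3–B5

Every bag has size at most 4, so the width is 4 − 1 = 3 and tw(G) ≤ 3. On the other hand G contains the 4-clique {0, 1, 4, 6}. A clique must lie in a single bag of any decomposition, so no decomposition can have width below 3. Combining the bounds, tw(G) = 3.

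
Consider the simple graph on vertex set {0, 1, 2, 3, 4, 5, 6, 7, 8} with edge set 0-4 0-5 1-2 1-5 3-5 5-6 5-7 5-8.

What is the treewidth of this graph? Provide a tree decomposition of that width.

Treewidth 1.
One such decomposition:
Bags: B1 = {5, 7}  B2 = {0, 5}  B3 = {1, 5}  B4 = {3, 5}  B5 = {5, 6}  B6 = {1, 2}  B7 = {0, 4}  B8 = {5, 8}
Tree: B1–B2, B1–B3, B3–B4, B1–B5, B3–B6, B2–B7, B5–B8

The largest bag has 2 vertices, giving width 1; this decomposition certifies tw(G) ≤ 1. G has an edge, so its treewidth is at least 1. Combining the bounds, tw(G) = 1.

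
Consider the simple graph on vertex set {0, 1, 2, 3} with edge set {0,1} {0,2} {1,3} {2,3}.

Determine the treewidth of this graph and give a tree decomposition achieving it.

Treewidth 2.
One optimal decomposition is:
Bags: B1 = {0, 2, 3}  B2 = {0, 1, 3}
Tree: B1–B2

The largest bag has 3 vertices, giving width 2; this decomposition certifies tw(G) ≤ 2. Since 0–2–3–1–0 is a cycle in G, G is not acyclic. Forests are exactly the graphs of treewidth ≤ 1, so tw(G) ≥ 2. Combining the bounds, tw(G) = 2.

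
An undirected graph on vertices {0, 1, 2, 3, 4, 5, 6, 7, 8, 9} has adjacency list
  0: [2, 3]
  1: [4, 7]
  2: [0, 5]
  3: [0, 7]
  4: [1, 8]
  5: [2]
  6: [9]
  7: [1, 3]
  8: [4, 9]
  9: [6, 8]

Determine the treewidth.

1

A width-1 tree decomposition is:
Bags: B1 = {6, 9}  B2 = {8, 9}  B3 = {4, 8}  B4 = {1, 4}  B5 = {1, 7}  B6 = {3, 7}  B7 = {0, 3}  B8 = {0, 2}  B9 = {2, 5}
Tree: B1–B2, B2–B3, B3–B4, B4–B5, B5–B6, B6–B7, B7–B8, B8–B9
Each bag holds 2 vertices, so the decomposition has width 1, which upper-bounds the treewidth. G has an edge, so its treewidth is at least 1. The upper and lower bounds meet at 1, so that is the treewidth.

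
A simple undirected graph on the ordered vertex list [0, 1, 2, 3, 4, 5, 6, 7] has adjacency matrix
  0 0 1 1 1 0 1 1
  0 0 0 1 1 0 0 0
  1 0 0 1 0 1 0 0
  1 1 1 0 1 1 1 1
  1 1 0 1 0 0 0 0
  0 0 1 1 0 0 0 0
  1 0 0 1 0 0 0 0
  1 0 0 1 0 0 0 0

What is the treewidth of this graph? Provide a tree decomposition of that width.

The largest bag has 3 vertices, giving width 2; this decomposition certifies tw(G) ≤ 2. For the lower bound, the 3 vertices {0, 2, 3} are pairwise adjacent, and any tree decomposition puts a clique entirely inside one bag — forcing width ≥ 2. Therefore the treewidth is 2.

Treewidth 2.
One such decomposition:
Bags: B1 = {0, 2, 3}  B2 = {0, 3, 4}  B3 = {0, 3, 7}  B4 = {1, 3, 4}  B5 = {0, 3, 6}  B6 = {2, 3, 5}
Tree: B1–B2, B2–B3, B2–B4, B3–B5, B1–B6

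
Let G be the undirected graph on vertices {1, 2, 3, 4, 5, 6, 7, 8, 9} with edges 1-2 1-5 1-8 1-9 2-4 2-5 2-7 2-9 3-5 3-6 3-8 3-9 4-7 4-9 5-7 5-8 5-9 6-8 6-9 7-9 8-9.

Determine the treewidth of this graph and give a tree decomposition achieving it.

Treewidth 3.
One such decomposition:
Bags: B1 = {1, 5, 8, 9}  B2 = {3, 5, 8, 9}  B3 = {1, 2, 5, 9}  B4 = {2, 5, 7, 9}  B5 = {2, 4, 7, 9}  B6 = {3, 6, 8, 9}
Tree: B1–B2, B1–B3, B3–B4, B4–B5, B2–B6

Each bag holds 4 vertices, so the decomposition has width 3, which upper-bounds the treewidth. Conversely, {2, 4, 7, 9} is a clique of size 4, and the vertices of any clique must share a bag in every tree decomposition; so some bag has ≥ 4 vertices and tw(G) ≥ 3. The upper and lower bounds meet at 3, so that is the treewidth.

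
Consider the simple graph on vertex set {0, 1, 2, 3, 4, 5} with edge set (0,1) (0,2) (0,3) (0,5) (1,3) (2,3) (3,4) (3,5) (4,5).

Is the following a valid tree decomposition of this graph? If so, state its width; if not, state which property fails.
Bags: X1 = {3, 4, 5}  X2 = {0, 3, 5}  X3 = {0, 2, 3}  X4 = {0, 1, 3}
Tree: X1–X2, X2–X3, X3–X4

Yes; width 2.

Every vertex of G appears in some bag (union = {0, 1, 2, 3, 4, 5}); every edge is covered by a bag; and for each vertex v the set of bags containing v is connected in the bag tree. The decomposition is therefore valid. The largest bag has 3 vertices, so the width is 2.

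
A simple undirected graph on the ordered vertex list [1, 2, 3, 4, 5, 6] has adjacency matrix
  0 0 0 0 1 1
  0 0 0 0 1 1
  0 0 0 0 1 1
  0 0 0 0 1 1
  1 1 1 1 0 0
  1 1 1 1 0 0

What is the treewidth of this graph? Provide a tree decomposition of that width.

Each bag holds 3 vertices, so the decomposition has width 2, which upper-bounds the treewidth. The edges 6–4–5–1–6 form a cycle, so G is not a tree and its treewidth is at least 2. Combining the bounds, tw(G) = 2.

Treewidth 2.
One such decomposition:
Bags: B1 = {4, 5, 6}  B2 = {1, 5, 6}  B3 = {3, 5, 6}  B4 = {2, 5, 6}
Tree: B1–B2, B2–B3, B3–B4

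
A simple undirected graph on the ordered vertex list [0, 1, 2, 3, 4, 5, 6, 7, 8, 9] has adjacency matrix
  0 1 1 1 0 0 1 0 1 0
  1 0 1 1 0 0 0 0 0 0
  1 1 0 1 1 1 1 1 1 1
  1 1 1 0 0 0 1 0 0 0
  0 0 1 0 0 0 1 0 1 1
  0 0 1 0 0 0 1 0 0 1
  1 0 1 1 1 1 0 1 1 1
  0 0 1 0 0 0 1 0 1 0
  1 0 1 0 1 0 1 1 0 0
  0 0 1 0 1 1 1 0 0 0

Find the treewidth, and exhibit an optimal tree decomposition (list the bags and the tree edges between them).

Treewidth 3.
One optimal decomposition is:
Bags: B1 = {2, 4, 6, 9}  B2 = {2, 4, 6, 8}  B3 = {2, 5, 6, 9}  B4 = {0, 2, 6, 8}  B5 = {0, 2, 3, 6}  B6 = {2, 6, 7, 8}  B7 = {0, 1, 2, 3}
Tree: B1–B2, B1–B3, B2–B4, B4–B5, B4–B6, B5–B7

Every bag has size at most 4, so the width is 4 − 1 = 3 and tw(G) ≤ 3. On the other hand G contains the 4-clique {0, 1, 2, 3}. A clique must lie in a single bag of any decomposition, so no decomposition can have width below 3. Therefore the treewidth is 3.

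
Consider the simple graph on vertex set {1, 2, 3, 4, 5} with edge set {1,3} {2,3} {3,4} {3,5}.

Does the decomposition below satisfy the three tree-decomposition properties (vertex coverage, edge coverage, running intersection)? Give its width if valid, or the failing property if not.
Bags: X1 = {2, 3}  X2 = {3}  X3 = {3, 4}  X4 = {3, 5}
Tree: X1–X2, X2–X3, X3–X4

No — vertex 1 appears in no bag.

A tree decomposition must satisfy three properties: every vertex lies in some bag; for every edge, both endpoints lie together in some bag; and for every vertex, the bags containing it form a connected subtree. Here vertex 1 appears in no bag, so the decomposition is invalid.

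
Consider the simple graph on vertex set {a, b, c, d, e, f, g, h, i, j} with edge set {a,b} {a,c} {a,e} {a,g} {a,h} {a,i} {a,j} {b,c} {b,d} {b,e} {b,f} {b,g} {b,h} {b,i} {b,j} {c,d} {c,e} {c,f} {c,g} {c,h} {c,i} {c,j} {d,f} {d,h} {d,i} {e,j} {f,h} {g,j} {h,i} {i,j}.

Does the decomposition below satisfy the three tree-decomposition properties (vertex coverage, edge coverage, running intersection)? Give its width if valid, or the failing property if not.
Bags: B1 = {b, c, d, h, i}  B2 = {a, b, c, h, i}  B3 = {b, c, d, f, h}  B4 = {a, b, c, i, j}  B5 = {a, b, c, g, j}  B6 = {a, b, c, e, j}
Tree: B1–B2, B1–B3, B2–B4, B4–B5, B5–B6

Every vertex of G appears in some bag (union = {a, b, c, d, e, f, g, h, i, j}); every edge is covered by a bag; and for each vertex v the set of bags containing v is connected in the bag tree. The decomposition is therefore valid. The largest bag has 5 vertices, so the width is 4.

Yes; width 4.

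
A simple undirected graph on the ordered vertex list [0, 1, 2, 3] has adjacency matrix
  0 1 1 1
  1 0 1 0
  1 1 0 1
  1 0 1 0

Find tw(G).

A width-2 tree decomposition is:
Bags: B1 = {0, 1, 2}  B2 = {0, 2, 3}
Tree: B1–B2
Each bag holds 3 vertices, so the decomposition has width 2, which upper-bounds the treewidth. Conversely, {0, 1, 2} is a clique of size 3, and the vertices of any clique must share a bag in every tree decomposition; so some bag has ≥ 3 vertices and tw(G) ≥ 2. Hence tw(G) = 2 exactly.

2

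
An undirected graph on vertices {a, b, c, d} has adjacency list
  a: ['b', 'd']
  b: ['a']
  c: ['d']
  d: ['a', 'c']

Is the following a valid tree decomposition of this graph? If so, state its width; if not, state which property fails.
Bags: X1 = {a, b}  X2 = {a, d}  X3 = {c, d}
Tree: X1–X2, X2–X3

Yes; width 1.

Vertex coverage: the bags together contain {a, b, c, d}, the full vertex set. Edge coverage: each edge of G has both endpoints in at least one bag. Running intersection: for every vertex, the bags containing it form a connected subtree. All three properties hold, so this is a valid tree decomposition of width max|bag| − 1 = 1, and hence tw(G) ≤ 1.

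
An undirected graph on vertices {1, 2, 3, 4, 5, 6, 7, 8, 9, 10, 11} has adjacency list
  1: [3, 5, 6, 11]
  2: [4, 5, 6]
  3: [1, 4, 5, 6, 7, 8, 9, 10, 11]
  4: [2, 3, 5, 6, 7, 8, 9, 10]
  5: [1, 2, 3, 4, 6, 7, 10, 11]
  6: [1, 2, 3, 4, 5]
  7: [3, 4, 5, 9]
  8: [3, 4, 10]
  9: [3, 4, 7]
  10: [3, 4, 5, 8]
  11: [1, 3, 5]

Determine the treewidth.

A width-3 tree decomposition is:
Bags: B1 = {3, 4, 5, 6}  B2 = {3, 4, 5, 10}  B3 = {1, 3, 5, 6}  B4 = {2, 4, 5, 6}  B5 = {3, 4, 8, 10}  B6 = {3, 4, 5, 7}  B7 = {1, 3, 5, 11}  B8 = {3, 4, 7, 9}
Tree: B1–B2, B1–B3, B1–B4, B2–B5, B1–B6, B3–B7, B6–B8
Every bag has size at most 4, so the width is 4 − 1 = 3 and tw(G) ≤ 3. For the lower bound, the 4 vertices {2, 4, 5, 6} are pairwise adjacent, and any tree decomposition puts a clique entirely inside one bag — forcing width ≥ 3. The upper and lower bounds meet at 3, so that is the treewidth.

3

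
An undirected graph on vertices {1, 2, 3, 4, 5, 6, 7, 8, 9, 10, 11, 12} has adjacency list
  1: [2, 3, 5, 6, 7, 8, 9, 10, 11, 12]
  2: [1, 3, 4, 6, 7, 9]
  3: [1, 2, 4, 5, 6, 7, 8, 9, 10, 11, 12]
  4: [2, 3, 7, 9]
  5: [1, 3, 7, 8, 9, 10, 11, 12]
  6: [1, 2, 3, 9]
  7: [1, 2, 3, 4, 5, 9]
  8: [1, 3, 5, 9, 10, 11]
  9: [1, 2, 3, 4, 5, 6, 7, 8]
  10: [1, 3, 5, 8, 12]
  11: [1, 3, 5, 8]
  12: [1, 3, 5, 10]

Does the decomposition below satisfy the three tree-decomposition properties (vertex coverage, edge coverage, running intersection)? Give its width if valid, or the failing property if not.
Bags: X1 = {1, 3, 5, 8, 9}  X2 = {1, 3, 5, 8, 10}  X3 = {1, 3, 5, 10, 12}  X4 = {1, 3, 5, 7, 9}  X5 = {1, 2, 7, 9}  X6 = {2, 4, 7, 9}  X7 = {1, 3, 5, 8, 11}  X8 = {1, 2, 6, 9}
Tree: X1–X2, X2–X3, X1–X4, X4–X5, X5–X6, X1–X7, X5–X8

No — edge (3,2) lies in no bag.

A tree decomposition must satisfy three properties: every vertex lies in some bag; for every edge, both endpoints lie together in some bag; and for every vertex, the bags containing it form a connected subtree. Here edge (3,2) lies in no bag, so the decomposition is invalid.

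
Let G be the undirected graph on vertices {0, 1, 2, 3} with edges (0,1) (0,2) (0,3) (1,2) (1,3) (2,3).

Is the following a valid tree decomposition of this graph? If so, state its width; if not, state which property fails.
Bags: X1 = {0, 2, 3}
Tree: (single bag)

No — vertex 1 appears in no bag.

A tree decomposition must satisfy three properties: every vertex lies in some bag; for every edge, both endpoints lie together in some bag; and for every vertex, the bags containing it form a connected subtree. Here vertex 1 appears in no bag, so the decomposition is invalid.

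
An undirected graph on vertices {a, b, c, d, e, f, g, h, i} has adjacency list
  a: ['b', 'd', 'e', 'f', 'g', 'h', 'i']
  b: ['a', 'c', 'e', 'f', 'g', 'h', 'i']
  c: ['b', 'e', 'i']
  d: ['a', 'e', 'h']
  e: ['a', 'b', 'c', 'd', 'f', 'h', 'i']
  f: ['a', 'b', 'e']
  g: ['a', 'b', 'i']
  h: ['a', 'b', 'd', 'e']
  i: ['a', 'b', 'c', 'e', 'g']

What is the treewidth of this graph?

3

A width-3 tree decomposition is:
Bags: B1 = {a, b, e, h}  B2 = {a, d, e, h}  B3 = {a, b, e, f}  B4 = {a, b, e, i}  B5 = {b, c, e, i}  B6 = {a, b, g, i}
Tree: B1–B2, B1–B3, B1–B4, B4–B5, B4–B6
Every bag has size at most 4, so the width is 4 − 1 = 3 and tw(G) ≤ 3. For the lower bound, the 4 vertices {a, d, e, h} are pairwise adjacent, and any tree decomposition puts a clique entirely inside one bag — forcing width ≥ 3. Hence tw(G) = 3 exactly.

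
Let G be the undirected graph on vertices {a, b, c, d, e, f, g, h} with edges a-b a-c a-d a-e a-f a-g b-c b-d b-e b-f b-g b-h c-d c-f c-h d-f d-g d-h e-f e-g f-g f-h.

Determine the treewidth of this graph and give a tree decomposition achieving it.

The largest bag has 5 vertices, giving width 4; this decomposition certifies tw(G) ≤ 4. On the other hand G contains the 5-clique {a, b, d, f, g}. A clique must lie in a single bag of any decomposition, so no decomposition can have width below 4. Therefore the treewidth is 4.

Treewidth 4.
Bags: B1 = {b, c, d, f, h}  B2 = {a, b, c, d, f}  B3 = {a, b, d, f, g}  B4 = {a, b, e, f, g}
Tree: B1–B2, B2–B3, B3–B4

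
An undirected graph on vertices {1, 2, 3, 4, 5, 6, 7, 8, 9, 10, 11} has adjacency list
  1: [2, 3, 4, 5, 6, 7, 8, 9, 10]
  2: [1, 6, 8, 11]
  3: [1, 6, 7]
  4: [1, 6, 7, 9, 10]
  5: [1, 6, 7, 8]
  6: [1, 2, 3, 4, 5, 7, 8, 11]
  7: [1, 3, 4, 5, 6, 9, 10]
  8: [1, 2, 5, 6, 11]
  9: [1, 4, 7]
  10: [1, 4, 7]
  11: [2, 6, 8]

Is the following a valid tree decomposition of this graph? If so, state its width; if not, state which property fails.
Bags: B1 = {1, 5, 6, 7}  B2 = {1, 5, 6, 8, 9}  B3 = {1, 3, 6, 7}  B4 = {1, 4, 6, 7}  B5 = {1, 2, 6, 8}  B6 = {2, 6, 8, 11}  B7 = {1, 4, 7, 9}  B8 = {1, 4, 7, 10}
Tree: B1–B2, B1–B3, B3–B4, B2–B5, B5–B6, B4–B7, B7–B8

No — bags containing vertex 9 are not connected in the tree.

A tree decomposition must satisfy three properties: every vertex lies in some bag; for every edge, both endpoints lie together in some bag; and for every vertex, the bags containing it form a connected subtree. Here bags containing vertex 9 are not connected in the tree, so the decomposition is invalid.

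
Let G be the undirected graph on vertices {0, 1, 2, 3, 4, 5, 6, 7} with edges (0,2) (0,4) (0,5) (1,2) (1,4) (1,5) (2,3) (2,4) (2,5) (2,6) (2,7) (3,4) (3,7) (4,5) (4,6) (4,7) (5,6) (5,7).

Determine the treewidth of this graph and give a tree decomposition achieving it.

Treewidth 3.
One such decomposition:
Bags: B1 = {2, 4, 5, 7}  B2 = {1, 2, 4, 5}  B3 = {2, 3, 4, 7}  B4 = {0, 2, 4, 5}  B5 = {2, 4, 5, 6}
Tree: B1–B2, B1–B3, B1–B4, B4–B5

The largest bag has 4 vertices, giving width 3; this decomposition certifies tw(G) ≤ 3. On the other hand G contains the 4-clique {2, 3, 4, 7}. A clique must lie in a single bag of any decomposition, so no decomposition can have width below 3. Combining the bounds, tw(G) = 3.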